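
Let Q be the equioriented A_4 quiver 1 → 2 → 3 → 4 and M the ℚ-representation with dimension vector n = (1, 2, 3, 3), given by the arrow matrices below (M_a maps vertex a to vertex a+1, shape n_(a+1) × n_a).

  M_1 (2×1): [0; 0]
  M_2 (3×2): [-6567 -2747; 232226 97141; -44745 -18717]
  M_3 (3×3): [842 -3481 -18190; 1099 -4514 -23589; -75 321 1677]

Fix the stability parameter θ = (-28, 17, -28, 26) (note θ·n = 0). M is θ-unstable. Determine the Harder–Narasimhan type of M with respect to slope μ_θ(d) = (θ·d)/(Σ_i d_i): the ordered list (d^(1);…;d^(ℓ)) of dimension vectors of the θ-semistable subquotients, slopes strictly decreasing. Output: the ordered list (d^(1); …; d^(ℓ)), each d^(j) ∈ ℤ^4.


Interval decomposition of M: I[1,1], I[2,3], I[2,4], I[3,4], I[4,4].
HN type (ℓ=3): μ^(1)=26; μ^(2)=-11/2; μ^(3)=-28

((0, 0, 0, 3); (0, 2, 2, 0); (1, 0, 1, 0))


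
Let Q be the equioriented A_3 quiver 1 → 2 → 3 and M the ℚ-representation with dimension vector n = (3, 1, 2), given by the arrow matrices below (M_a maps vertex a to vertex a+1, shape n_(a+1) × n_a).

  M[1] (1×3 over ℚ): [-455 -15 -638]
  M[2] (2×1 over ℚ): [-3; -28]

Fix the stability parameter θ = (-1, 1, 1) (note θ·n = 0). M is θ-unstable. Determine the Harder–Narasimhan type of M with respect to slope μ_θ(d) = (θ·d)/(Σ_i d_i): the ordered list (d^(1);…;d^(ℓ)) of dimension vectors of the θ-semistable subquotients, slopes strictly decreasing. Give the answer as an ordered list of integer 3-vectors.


Interval decomposition of M: I[1,1]^2, I[1,3], I[3,3].
HN type (ℓ=2): μ^(1)=1; μ^(2)=-1

((0, 1, 2); (3, 0, 0))


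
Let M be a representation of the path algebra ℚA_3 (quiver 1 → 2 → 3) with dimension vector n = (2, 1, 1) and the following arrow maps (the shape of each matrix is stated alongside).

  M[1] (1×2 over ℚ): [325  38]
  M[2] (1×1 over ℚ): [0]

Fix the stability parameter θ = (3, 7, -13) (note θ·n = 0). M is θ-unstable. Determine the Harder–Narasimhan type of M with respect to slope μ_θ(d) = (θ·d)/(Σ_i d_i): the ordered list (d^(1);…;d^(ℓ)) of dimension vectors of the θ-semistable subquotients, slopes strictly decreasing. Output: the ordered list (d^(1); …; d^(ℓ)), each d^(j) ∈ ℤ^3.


Via rank(M_{q-1}∘⋯∘M_p): M ≅ I[1,1], I[1,2], I[3,3].
μ_θ-semistable layers: μ^(1)=7; μ^(2)=3; μ^(3)=-13

((0, 1, 0); (2, 0, 0); (0, 0, 1))


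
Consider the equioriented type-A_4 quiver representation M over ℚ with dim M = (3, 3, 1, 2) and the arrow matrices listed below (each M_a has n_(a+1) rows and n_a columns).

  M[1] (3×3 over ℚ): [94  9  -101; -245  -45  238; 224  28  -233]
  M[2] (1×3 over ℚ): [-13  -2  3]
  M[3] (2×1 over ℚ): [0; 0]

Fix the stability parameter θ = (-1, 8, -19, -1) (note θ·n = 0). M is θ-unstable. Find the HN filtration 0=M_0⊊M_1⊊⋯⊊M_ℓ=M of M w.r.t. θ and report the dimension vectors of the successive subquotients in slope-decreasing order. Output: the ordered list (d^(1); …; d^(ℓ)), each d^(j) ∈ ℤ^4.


Via rank(M_{q-1}∘⋯∘M_p): M ≅ I[1,2]^2, I[1,3], I[4,4]^2.
μ_θ-semistable layers: μ^(1)=8; μ^(2)=-1; μ^(3)=-4

((0, 2, 0, 0); (2, 0, 0, 2); (1, 1, 1, 0))


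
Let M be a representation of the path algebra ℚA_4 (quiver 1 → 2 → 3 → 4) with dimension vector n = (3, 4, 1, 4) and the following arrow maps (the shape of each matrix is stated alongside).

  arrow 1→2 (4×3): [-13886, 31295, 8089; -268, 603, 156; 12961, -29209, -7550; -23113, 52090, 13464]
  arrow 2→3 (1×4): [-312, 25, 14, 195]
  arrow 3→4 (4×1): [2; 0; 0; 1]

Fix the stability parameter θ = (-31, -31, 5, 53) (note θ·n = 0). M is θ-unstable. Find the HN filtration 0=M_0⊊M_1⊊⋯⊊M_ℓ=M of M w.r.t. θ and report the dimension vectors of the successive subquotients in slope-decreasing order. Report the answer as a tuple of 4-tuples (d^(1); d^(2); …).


Barcode: M ≅ I[1,2]^2, I[1,4], I[2,2], I[4,4]^3. HN layers by μ_θ (3 steps, strictly decreasing):
  μ^(1)=53; μ^(2)=5; μ^(3)=-31

((0, 0, 0, 4); (0, 0, 1, 0); (3, 4, 0, 0))


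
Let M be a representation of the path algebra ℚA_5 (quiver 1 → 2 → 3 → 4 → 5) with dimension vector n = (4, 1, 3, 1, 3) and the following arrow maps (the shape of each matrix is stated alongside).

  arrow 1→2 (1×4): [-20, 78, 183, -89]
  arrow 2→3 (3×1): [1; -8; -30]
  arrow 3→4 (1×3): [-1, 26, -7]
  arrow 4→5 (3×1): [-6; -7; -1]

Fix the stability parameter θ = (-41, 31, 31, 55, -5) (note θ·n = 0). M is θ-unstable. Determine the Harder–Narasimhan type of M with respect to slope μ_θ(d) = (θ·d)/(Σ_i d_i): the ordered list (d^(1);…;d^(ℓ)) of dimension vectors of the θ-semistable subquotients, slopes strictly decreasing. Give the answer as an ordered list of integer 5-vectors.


Interval decomposition of M: I[1,1]^3, I[1,5], I[3,3]^2, I[5,5]^2.
HN type (ℓ=4): μ^(1)=31; μ^(2)=28; μ^(3)=-5; μ^(4)=-41

((0, 0, 2, 0, 0); (0, 1, 1, 1, 1); (0, 0, 0, 0, 2); (4, 0, 0, 0, 0))


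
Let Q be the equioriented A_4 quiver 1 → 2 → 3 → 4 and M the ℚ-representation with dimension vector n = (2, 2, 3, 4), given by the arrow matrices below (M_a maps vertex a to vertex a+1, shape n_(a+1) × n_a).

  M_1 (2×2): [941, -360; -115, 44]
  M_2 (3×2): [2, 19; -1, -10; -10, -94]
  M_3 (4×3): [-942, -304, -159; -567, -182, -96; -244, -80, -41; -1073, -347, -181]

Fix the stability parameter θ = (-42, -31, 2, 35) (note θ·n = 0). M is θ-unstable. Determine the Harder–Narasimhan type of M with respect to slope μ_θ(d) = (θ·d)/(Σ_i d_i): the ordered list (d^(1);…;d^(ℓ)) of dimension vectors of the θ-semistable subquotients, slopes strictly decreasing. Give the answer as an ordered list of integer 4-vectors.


Via rank(M_{q-1}∘⋯∘M_p): M ≅ I[1,4]^2, I[3,4], I[4,4].
μ_θ-semistable layers: μ^(1)=35; μ^(2)=2; μ^(3)=-31; μ^(4)=-42

((0, 0, 0, 4); (0, 0, 3, 0); (0, 2, 0, 0); (2, 0, 0, 0))


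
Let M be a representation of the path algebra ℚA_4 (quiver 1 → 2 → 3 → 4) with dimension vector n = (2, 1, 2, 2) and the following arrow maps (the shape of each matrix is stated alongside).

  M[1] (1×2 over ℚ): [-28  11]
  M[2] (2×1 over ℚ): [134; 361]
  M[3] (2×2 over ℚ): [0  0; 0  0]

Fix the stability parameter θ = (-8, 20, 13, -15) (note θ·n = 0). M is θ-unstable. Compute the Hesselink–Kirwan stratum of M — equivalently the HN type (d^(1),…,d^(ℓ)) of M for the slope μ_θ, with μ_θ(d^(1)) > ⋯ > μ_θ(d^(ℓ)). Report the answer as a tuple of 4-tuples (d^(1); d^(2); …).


Barcode: M ≅ I[1,1], I[1,3], I[3,3], I[4,4]^2. HN layers by μ_θ (4 steps, strictly decreasing):
  μ^(1)=33/2; μ^(2)=13; μ^(3)=-8; μ^(4)=-15

((0, 1, 1, 0); (0, 0, 1, 0); (2, 0, 0, 0); (0, 0, 0, 2))


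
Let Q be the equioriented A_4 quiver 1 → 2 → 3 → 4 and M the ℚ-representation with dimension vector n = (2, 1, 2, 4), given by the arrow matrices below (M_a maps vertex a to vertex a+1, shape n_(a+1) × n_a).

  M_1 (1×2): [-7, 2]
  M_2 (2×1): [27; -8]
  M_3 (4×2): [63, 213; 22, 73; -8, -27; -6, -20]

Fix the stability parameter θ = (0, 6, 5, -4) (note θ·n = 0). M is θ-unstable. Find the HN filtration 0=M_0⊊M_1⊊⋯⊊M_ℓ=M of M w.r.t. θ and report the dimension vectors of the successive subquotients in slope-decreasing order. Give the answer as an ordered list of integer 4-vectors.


Via rank(M_{q-1}∘⋯∘M_p): M ≅ I[1,1], I[1,4], I[3,4], I[4,4]^2.
μ_θ-semistable layers: μ^(1)=7/3; μ^(2)=1/2; μ^(3)=0; μ^(4)=-4

((0, 1, 1, 1); (0, 0, 1, 1); (2, 0, 0, 0); (0, 0, 0, 2))


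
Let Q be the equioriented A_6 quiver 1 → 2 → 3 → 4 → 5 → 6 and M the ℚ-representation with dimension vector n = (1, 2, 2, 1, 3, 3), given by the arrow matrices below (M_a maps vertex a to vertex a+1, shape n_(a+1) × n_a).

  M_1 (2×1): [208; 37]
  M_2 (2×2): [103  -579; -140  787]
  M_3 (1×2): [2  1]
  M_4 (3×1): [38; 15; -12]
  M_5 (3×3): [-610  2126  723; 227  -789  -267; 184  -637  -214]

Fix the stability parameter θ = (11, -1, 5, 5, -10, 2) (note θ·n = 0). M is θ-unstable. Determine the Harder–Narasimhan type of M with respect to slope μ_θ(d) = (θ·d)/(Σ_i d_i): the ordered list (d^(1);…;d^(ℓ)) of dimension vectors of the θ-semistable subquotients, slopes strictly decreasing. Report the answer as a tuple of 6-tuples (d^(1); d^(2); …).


Barcode: M ≅ I[1,6], I[2,3], I[5,6]^2. HN layers by μ_θ (4 steps, strictly decreasing):
  μ^(1)=5; μ^(2)=2; μ^(3)=-1; μ^(4)=-10

((0, 0, 1, 0, 0, 0); (1, 1, 1, 1, 1, 3); (0, 1, 0, 0, 0, 0); (0, 0, 0, 0, 2, 0))


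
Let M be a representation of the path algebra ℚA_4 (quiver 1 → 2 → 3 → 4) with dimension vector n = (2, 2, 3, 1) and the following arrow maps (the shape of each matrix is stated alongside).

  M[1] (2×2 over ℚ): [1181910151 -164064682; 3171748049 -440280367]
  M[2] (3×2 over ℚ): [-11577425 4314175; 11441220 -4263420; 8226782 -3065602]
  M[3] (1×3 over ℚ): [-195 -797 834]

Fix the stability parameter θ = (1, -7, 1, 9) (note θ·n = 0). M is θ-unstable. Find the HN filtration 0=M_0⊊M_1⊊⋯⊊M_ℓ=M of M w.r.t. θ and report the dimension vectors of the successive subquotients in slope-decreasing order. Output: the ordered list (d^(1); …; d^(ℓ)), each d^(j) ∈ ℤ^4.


Interval decomposition of M: I[1,2], I[1,4], I[3,3]^2.
HN type (ℓ=3): μ^(1)=9; μ^(2)=1; μ^(3)=-3

((0, 0, 0, 1); (0, 0, 3, 0); (2, 2, 0, 0))


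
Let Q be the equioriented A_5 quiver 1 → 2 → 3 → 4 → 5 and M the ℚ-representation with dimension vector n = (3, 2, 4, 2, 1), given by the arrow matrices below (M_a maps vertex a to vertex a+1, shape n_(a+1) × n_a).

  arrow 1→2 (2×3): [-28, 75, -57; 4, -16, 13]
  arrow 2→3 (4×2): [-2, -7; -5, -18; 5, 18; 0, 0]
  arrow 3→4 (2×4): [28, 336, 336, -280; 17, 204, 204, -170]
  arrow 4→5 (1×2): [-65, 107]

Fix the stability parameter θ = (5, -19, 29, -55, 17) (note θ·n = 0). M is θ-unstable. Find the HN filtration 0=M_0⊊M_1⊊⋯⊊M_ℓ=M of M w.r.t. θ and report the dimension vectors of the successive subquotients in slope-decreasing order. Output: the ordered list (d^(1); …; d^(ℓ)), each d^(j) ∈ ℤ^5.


Barcode: M ≅ I[1,1], I[1,3], I[1,5], I[3,3]^2, I[4,4]. HN layers by μ_θ (6 steps, strictly decreasing):
  μ^(1)=29; μ^(2)=17; μ^(3)=5; μ^(4)=-7; μ^(5)=-10; μ^(6)=-55

((0, 0, 3, 0, 0); (0, 0, 0, 0, 1); (1, 0, 0, 0, 0); (1, 1, 0, 0, 0); (1, 1, 1, 1, 0); (0, 0, 0, 1, 0))


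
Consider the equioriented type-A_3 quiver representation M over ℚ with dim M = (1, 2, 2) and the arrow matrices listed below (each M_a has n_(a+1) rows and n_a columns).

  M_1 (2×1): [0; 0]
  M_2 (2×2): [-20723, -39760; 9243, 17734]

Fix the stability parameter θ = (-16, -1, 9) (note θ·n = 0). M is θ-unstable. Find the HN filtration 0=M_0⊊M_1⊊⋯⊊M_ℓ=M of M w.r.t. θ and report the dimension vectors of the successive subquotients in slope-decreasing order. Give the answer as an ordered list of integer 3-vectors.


Barcode: M ≅ I[1,1], I[2,3]^2. HN layers by μ_θ (3 steps, strictly decreasing):
  μ^(1)=9; μ^(2)=-1; μ^(3)=-16

((0, 0, 2); (0, 2, 0); (1, 0, 0))


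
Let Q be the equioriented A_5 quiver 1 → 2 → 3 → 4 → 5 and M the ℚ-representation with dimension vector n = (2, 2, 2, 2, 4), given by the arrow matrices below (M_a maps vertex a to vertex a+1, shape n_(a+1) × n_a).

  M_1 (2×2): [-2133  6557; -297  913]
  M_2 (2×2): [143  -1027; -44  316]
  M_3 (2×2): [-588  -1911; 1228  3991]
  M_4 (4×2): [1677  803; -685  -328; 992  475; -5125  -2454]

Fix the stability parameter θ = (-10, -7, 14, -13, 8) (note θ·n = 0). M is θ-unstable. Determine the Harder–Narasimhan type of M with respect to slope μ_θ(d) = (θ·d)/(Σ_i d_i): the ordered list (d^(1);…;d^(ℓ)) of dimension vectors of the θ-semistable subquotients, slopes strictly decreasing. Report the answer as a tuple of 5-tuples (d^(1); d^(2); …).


Via rank(M_{q-1}∘⋯∘M_p): M ≅ I[1,1], I[1,2], I[2,3], I[3,5], I[4,5], I[5,5]^2.
μ_θ-semistable layers: μ^(1)=14; μ^(2)=8; μ^(3)=1/2; μ^(4)=-7; μ^(5)=-10; μ^(6)=-13

((0, 0, 1, 0, 0); (0, 0, 0, 0, 4); (0, 0, 1, 1, 0); (0, 2, 0, 0, 0); (2, 0, 0, 0, 0); (0, 0, 0, 1, 0))


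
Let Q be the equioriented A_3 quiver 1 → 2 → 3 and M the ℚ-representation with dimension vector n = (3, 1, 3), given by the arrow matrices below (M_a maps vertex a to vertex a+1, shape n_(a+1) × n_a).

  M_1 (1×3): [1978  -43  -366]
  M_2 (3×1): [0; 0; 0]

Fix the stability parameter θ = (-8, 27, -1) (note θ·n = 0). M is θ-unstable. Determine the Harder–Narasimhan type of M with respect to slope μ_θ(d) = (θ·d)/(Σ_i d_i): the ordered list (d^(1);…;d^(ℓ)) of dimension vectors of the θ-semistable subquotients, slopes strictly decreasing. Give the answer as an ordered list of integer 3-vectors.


Interval decomposition of M: I[1,1]^2, I[1,2], I[3,3]^3.
HN type (ℓ=3): μ^(1)=27; μ^(2)=-1; μ^(3)=-8

((0, 1, 0); (0, 0, 3); (3, 0, 0))


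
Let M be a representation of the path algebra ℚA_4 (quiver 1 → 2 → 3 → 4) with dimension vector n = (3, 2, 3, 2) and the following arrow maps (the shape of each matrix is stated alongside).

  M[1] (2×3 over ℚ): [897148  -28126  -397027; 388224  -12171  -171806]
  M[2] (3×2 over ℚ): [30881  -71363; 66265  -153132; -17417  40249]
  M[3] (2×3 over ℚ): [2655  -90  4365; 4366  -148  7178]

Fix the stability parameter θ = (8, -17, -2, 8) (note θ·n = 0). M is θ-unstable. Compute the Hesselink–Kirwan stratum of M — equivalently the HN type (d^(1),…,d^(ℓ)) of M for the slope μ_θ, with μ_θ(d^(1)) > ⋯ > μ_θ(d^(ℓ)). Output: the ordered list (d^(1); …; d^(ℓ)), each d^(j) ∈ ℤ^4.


Barcode: M ≅ I[1,1], I[1,3]^2, I[3,4], I[4,4]. HN layers by μ_θ (3 steps, strictly decreasing):
  μ^(1)=8; μ^(2)=-2; μ^(3)=-9/2

((1, 0, 0, 2); (0, 0, 3, 0); (2, 2, 0, 0))


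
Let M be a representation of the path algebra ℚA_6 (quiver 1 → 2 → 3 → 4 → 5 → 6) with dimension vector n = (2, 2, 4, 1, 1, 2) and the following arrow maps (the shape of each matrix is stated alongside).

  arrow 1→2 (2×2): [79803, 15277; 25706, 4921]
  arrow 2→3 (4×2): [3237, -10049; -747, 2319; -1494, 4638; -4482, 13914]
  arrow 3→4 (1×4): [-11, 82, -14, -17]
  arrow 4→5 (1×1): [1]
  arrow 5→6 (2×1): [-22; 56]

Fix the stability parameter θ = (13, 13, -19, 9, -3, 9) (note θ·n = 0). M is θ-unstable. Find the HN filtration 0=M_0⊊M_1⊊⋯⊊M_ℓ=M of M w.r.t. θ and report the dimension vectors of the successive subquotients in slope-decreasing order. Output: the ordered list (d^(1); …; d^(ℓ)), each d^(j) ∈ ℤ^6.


Interval decomposition of M: I[1,2], I[1,6], I[3,3]^3, I[6,6].
HN type (ℓ=5): μ^(1)=13; μ^(2)=9; μ^(3)=3; μ^(4)=7/3; μ^(5)=-19

((1, 1, 0, 0, 0, 0); (0, 0, 0, 0, 0, 2); (0, 0, 0, 1, 1, 0); (1, 1, 1, 0, 0, 0); (0, 0, 3, 0, 0, 0))


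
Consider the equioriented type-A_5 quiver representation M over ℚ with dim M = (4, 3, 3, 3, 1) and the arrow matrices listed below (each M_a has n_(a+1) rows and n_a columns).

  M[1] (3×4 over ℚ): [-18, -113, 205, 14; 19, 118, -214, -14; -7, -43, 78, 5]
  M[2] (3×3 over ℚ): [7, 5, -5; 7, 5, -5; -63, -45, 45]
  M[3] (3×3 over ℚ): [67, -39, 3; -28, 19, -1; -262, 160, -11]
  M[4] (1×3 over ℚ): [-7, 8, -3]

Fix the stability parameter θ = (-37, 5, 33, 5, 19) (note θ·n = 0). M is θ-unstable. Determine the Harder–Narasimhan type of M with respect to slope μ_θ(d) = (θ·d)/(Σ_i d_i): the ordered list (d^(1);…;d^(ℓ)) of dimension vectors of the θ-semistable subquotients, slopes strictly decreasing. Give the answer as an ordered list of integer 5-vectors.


Interval decomposition of M: I[1,1], I[1,2]^2, I[1,5], I[3,4]^2.
HN type (ℓ=3): μ^(1)=19; μ^(2)=5; μ^(3)=-37

((0, 0, 3, 3, 1); (0, 3, 0, 0, 0); (4, 0, 0, 0, 0))


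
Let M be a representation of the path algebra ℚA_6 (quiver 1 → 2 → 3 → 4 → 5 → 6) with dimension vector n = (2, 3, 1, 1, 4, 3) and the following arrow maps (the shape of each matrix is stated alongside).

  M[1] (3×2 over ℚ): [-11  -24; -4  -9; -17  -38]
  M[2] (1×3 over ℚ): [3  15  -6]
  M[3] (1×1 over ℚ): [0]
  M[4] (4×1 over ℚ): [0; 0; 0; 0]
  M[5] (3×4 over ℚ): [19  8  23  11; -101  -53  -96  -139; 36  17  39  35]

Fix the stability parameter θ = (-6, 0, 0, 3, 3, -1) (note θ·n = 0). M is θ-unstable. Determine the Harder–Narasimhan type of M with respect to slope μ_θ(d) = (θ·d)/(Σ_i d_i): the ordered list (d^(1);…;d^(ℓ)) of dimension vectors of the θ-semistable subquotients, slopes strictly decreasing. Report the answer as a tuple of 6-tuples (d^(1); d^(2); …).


Interval decomposition of M: I[1,2], I[1,3], I[2,2], I[4,4], I[5,5], I[5,6]^3.
HN type (ℓ=4): μ^(1)=3; μ^(2)=1; μ^(3)=0; μ^(4)=-6

((0, 0, 0, 1, 1, 0); (0, 0, 0, 0, 3, 3); (0, 3, 1, 0, 0, 0); (2, 0, 0, 0, 0, 0))


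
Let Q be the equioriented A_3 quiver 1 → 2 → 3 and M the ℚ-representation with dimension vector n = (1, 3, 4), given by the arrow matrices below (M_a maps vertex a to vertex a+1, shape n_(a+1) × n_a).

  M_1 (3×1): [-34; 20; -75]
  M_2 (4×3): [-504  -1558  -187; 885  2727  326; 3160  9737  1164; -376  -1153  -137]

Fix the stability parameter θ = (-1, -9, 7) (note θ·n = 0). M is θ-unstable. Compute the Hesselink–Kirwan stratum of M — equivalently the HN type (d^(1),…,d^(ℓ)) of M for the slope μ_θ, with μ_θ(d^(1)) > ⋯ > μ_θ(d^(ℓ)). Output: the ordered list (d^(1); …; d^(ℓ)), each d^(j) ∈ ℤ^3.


Via rank(M_{q-1}∘⋯∘M_p): M ≅ I[1,3], I[2,3]^2, I[3,3].
μ_θ-semistable layers: μ^(1)=7; μ^(2)=-5; μ^(3)=-9

((0, 0, 4); (1, 1, 0); (0, 2, 0))


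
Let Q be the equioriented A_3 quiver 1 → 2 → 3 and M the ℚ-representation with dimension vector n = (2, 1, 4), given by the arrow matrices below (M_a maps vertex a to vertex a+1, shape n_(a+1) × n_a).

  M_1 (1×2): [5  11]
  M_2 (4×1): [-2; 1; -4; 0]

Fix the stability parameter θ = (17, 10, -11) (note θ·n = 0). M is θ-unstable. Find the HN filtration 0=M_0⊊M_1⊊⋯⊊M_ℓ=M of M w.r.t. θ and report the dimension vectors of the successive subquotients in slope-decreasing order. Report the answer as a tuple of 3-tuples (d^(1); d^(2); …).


Interval decomposition of M: I[1,1], I[1,3], I[3,3]^3.
HN type (ℓ=3): μ^(1)=17; μ^(2)=16/3; μ^(3)=-11

((1, 0, 0); (1, 1, 1); (0, 0, 3))


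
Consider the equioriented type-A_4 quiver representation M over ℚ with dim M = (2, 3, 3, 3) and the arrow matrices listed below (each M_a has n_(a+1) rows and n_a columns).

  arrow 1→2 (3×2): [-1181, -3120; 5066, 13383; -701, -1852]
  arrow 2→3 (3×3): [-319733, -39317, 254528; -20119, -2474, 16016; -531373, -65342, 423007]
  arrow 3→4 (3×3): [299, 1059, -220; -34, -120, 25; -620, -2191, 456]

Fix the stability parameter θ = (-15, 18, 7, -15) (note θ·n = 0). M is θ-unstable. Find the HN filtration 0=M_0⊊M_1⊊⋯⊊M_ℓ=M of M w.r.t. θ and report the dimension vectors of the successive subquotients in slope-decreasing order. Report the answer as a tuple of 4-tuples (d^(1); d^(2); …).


Barcode: M ≅ I[1,4]^2, I[2,4]. HN layers by μ_θ (2 steps, strictly decreasing):
  μ^(1)=10/3; μ^(2)=-15

((0, 3, 3, 3); (2, 0, 0, 0))


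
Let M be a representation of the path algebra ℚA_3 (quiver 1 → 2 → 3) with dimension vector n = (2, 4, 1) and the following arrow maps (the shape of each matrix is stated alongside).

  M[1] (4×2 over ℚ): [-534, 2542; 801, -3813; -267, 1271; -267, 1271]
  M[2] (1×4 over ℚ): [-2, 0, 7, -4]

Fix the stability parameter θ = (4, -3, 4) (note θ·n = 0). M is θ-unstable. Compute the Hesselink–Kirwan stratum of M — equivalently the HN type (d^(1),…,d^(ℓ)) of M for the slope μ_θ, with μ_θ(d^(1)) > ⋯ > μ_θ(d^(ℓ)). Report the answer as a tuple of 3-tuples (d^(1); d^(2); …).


Interval decomposition of M: I[1,1], I[1,3], I[2,2]^3.
HN type (ℓ=3): μ^(1)=4; μ^(2)=1/2; μ^(3)=-3

((1, 0, 1); (1, 1, 0); (0, 3, 0))


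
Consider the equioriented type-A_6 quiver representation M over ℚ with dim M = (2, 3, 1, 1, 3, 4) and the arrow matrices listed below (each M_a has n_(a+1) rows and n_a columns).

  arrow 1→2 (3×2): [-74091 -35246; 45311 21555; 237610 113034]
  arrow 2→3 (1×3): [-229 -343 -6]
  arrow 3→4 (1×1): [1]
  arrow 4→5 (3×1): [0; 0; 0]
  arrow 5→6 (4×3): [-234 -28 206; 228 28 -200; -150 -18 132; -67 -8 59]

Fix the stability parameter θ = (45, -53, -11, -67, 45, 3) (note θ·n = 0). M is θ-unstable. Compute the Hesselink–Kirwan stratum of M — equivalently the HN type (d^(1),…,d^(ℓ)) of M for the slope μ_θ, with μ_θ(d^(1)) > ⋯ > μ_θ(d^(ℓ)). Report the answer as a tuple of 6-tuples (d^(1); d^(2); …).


Interval decomposition of M: I[1,2], I[1,4], I[2,2], I[5,5], I[5,6]^2, I[6,6]^2.
HN type (ℓ=6): μ^(1)=45; μ^(2)=24; μ^(3)=3; μ^(4)=-4; μ^(5)=-43/2; μ^(6)=-53

((0, 0, 0, 0, 1, 0); (0, 0, 0, 0, 2, 2); (0, 0, 0, 0, 0, 2); (1, 1, 0, 0, 0, 0); (1, 1, 1, 1, 0, 0); (0, 1, 0, 0, 0, 0))


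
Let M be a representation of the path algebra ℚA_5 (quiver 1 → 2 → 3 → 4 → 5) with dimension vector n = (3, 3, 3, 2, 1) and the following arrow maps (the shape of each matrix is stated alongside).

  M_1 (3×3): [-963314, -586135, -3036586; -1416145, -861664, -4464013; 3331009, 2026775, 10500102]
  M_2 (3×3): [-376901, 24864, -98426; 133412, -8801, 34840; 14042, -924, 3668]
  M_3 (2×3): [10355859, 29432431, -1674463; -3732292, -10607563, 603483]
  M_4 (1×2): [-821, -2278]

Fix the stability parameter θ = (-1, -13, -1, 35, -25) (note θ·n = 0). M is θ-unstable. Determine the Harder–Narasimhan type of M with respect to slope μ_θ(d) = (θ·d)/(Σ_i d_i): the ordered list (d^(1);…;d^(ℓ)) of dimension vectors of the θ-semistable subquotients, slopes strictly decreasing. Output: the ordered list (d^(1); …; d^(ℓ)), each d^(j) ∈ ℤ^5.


Barcode: M ≅ I[1,2], I[1,4], I[1,5], I[3,3]. HN layers by μ_θ (4 steps, strictly decreasing):
  μ^(1)=35; μ^(2)=5; μ^(3)=-1; μ^(4)=-7

((0, 0, 0, 1, 0); (0, 0, 0, 1, 1); (0, 0, 3, 0, 0); (3, 3, 0, 0, 0))


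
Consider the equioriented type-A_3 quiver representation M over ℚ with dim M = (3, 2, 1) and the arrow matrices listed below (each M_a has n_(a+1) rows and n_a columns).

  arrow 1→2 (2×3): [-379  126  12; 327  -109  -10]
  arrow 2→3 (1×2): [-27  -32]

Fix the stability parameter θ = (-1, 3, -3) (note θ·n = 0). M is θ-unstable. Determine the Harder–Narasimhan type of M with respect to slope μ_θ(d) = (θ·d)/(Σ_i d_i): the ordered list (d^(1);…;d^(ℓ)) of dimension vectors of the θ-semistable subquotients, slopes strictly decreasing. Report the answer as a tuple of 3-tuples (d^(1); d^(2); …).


Barcode: M ≅ I[1,1], I[1,2], I[1,3]. HN layers by μ_θ (3 steps, strictly decreasing):
  μ^(1)=3; μ^(2)=0; μ^(3)=-1

((0, 1, 0); (0, 1, 1); (3, 0, 0))


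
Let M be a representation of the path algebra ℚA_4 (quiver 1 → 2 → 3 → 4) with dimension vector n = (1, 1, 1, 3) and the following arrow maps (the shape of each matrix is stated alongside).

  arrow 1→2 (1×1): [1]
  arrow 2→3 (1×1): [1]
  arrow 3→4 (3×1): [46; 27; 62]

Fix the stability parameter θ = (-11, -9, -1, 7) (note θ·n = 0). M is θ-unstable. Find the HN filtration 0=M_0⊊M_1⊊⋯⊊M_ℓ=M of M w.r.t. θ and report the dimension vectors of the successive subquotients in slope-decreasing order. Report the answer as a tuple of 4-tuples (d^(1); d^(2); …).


Barcode: M ≅ I[1,4], I[4,4]^2. HN layers by μ_θ (4 steps, strictly decreasing):
  μ^(1)=7; μ^(2)=-1; μ^(3)=-9; μ^(4)=-11

((0, 0, 0, 3); (0, 0, 1, 0); (0, 1, 0, 0); (1, 0, 0, 0))


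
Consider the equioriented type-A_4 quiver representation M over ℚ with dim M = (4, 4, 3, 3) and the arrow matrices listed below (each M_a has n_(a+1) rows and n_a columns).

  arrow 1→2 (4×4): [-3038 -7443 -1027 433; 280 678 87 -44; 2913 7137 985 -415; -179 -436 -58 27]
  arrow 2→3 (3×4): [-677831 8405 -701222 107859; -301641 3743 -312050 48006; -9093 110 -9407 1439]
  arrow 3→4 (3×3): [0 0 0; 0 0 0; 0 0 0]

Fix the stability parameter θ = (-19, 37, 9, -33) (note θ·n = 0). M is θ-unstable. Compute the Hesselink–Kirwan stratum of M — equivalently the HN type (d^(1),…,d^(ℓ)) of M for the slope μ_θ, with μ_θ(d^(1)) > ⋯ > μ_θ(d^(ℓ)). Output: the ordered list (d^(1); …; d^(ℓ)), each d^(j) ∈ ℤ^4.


Barcode: M ≅ I[1,2], I[1,3]^3, I[4,4]^3. HN layers by μ_θ (4 steps, strictly decreasing):
  μ^(1)=37; μ^(2)=23; μ^(3)=-19; μ^(4)=-33

((0, 1, 0, 0); (0, 3, 3, 0); (4, 0, 0, 0); (0, 0, 0, 3))


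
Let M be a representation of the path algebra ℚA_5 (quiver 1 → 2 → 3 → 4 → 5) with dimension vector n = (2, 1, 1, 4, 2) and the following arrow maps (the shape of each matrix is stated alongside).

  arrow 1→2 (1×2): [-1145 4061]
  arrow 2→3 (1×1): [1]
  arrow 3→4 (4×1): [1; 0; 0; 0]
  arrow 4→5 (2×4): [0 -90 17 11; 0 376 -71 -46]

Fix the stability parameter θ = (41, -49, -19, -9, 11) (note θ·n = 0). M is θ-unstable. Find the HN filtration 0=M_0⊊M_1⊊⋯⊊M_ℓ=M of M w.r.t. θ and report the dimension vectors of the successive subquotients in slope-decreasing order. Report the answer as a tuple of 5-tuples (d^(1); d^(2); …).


Via rank(M_{q-1}∘⋯∘M_p): M ≅ I[1,1], I[1,4], I[4,4], I[4,5]^2.
μ_θ-semistable layers: μ^(1)=41; μ^(2)=11; μ^(3)=-9

((1, 0, 0, 0, 0); (0, 0, 0, 0, 2); (1, 1, 1, 4, 0))


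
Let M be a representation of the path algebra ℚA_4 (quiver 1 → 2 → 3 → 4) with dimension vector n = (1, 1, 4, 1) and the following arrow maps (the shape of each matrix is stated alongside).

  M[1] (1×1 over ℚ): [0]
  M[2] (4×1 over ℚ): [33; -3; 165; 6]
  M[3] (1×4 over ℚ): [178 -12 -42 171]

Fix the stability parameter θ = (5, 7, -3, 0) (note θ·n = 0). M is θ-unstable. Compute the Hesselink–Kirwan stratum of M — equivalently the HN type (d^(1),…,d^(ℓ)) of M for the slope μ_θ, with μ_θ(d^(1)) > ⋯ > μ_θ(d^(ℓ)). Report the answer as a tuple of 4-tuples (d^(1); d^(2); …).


Interval decomposition of M: I[1,1], I[2,4], I[3,3]^3.
HN type (ℓ=3): μ^(1)=5; μ^(2)=4/3; μ^(3)=-3

((1, 0, 0, 0); (0, 1, 1, 1); (0, 0, 3, 0))


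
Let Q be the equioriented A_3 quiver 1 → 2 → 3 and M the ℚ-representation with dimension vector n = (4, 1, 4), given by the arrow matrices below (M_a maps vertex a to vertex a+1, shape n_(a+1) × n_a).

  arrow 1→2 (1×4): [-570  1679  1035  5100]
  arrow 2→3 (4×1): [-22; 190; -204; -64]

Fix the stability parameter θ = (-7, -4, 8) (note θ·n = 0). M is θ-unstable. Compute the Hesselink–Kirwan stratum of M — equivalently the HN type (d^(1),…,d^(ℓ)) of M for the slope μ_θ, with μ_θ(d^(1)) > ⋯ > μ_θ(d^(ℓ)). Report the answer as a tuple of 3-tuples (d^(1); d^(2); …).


Barcode: M ≅ I[1,1]^3, I[1,3], I[3,3]^3. HN layers by μ_θ (3 steps, strictly decreasing):
  μ^(1)=8; μ^(2)=-4; μ^(3)=-7

((0, 0, 4); (0, 1, 0); (4, 0, 0))


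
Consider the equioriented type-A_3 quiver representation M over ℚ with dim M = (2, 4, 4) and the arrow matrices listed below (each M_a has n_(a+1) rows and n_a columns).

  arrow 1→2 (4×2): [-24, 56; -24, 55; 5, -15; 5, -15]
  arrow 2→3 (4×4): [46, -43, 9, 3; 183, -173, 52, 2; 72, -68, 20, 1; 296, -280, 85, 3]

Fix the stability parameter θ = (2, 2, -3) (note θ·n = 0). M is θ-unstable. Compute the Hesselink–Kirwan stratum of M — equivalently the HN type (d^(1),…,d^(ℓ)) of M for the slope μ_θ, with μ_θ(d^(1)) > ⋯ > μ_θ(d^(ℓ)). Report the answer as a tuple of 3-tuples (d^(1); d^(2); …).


Via rank(M_{q-1}∘⋯∘M_p): M ≅ I[1,3]^2, I[2,3]^2.
μ_θ-semistable layers: μ^(1)=1/3; μ^(2)=-1/2

((2, 2, 2); (0, 2, 2))


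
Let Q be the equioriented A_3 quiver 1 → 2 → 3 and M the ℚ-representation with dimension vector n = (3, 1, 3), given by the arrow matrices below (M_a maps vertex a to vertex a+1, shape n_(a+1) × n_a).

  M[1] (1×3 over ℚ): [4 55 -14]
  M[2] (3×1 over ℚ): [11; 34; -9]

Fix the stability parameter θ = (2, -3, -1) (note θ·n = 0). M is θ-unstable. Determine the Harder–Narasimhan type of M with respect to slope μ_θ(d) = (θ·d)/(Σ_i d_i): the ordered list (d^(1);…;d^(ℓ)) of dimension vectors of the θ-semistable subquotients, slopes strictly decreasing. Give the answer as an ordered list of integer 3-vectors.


Via rank(M_{q-1}∘⋯∘M_p): M ≅ I[1,1]^2, I[1,3], I[3,3]^2.
μ_θ-semistable layers: μ^(1)=2; μ^(2)=-2/3; μ^(3)=-1

((2, 0, 0); (1, 1, 1); (0, 0, 2))


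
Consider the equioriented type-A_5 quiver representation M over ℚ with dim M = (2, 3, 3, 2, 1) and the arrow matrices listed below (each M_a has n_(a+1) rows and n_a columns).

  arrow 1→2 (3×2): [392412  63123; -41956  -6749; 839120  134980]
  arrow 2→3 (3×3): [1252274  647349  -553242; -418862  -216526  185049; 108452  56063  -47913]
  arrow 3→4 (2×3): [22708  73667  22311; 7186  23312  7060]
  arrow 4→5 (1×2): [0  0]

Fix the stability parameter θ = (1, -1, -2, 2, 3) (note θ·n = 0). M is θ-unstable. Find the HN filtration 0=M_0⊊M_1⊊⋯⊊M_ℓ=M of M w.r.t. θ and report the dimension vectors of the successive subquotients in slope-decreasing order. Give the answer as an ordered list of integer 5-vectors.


Barcode: M ≅ I[1,1], I[1,4], I[2,2], I[2,3], I[3,4], I[5,5]. HN layers by μ_θ (7 steps, strictly decreasing):
  μ^(1)=3; μ^(2)=2; μ^(3)=1; μ^(4)=-2/3; μ^(5)=-1; μ^(6)=-3/2; μ^(7)=-2

((0, 0, 0, 0, 1); (0, 0, 0, 2, 0); (1, 0, 0, 0, 0); (1, 1, 1, 0, 0); (0, 1, 0, 0, 0); (0, 1, 1, 0, 0); (0, 0, 1, 0, 0))


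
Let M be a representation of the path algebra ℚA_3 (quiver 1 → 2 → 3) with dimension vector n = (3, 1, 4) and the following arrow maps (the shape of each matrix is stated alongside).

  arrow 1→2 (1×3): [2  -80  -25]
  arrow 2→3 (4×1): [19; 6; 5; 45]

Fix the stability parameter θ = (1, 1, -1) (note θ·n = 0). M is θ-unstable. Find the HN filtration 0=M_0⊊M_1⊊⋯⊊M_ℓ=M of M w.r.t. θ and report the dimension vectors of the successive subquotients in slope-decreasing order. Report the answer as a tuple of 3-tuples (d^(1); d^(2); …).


Interval decomposition of M: I[1,1]^2, I[1,3], I[3,3]^3.
HN type (ℓ=3): μ^(1)=1; μ^(2)=1/3; μ^(3)=-1

((2, 0, 0); (1, 1, 1); (0, 0, 3))


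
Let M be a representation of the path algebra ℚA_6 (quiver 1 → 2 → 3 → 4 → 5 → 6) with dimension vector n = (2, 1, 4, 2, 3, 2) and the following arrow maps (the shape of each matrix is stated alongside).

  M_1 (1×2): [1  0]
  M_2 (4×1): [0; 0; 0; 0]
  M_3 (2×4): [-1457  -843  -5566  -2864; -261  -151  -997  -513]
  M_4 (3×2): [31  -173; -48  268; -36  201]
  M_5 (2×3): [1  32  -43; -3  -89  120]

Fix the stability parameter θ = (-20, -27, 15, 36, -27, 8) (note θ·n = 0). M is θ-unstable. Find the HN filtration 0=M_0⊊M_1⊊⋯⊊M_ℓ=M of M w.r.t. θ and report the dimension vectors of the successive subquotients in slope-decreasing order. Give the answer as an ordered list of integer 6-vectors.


Barcode: M ≅ I[1,1], I[1,2], I[3,3]^2, I[3,6]^2, I[5,5]. HN layers by μ_θ (5 steps, strictly decreasing):
  μ^(1)=15; μ^(2)=8; μ^(3)=-20; μ^(4)=-47/2; μ^(5)=-27

((0, 0, 2, 0, 0, 0); (0, 0, 2, 2, 2, 2); (1, 0, 0, 0, 0, 0); (1, 1, 0, 0, 0, 0); (0, 0, 0, 0, 1, 0))


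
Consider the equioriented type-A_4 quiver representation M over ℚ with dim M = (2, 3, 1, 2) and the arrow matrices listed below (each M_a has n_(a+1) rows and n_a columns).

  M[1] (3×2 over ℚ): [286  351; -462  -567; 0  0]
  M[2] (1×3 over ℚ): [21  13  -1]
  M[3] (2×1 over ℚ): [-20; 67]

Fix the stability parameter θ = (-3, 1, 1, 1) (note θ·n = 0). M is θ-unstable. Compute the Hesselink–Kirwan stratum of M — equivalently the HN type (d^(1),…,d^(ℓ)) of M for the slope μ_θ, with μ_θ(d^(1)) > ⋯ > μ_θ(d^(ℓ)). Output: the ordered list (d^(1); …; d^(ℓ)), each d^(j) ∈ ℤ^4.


Interval decomposition of M: I[1,1], I[1,2], I[2,2], I[2,4], I[4,4].
HN type (ℓ=2): μ^(1)=1; μ^(2)=-3

((0, 3, 1, 2); (2, 0, 0, 0))


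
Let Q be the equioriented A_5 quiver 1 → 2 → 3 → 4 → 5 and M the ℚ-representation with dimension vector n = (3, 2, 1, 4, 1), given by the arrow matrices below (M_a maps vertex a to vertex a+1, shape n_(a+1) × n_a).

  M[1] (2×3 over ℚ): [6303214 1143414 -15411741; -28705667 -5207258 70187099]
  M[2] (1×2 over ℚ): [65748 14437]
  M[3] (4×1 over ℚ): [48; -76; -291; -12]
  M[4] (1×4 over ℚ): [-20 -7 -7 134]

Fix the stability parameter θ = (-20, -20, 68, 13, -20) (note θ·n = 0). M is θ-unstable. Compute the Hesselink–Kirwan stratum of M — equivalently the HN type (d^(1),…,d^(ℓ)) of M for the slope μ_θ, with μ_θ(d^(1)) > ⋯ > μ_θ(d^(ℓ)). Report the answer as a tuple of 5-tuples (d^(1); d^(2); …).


Interval decomposition of M: I[1,1], I[1,2], I[1,5], I[4,4]^3.
HN type (ℓ=3): μ^(1)=61/3; μ^(2)=13; μ^(3)=-20

((0, 0, 1, 1, 1); (0, 0, 0, 3, 0); (3, 2, 0, 0, 0))


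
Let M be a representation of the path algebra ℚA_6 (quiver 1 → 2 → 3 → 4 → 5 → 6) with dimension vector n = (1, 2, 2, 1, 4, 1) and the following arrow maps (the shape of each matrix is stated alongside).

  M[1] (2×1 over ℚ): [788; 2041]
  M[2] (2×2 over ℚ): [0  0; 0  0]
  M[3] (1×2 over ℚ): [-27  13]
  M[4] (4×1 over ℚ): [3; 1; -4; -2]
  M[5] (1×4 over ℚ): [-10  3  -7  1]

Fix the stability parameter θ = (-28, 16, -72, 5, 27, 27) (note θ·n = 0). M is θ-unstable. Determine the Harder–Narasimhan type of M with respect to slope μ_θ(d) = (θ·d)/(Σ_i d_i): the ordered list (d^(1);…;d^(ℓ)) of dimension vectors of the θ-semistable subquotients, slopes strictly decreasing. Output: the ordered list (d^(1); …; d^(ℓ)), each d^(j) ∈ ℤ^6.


Barcode: M ≅ I[1,2], I[2,2], I[3,3], I[3,6], I[5,5]^3. HN layers by μ_θ (5 steps, strictly decreasing):
  μ^(1)=27; μ^(2)=16; μ^(3)=5; μ^(4)=-28; μ^(5)=-72

((0, 0, 0, 0, 4, 1); (0, 2, 0, 0, 0, 0); (0, 0, 0, 1, 0, 0); (1, 0, 0, 0, 0, 0); (0, 0, 2, 0, 0, 0))


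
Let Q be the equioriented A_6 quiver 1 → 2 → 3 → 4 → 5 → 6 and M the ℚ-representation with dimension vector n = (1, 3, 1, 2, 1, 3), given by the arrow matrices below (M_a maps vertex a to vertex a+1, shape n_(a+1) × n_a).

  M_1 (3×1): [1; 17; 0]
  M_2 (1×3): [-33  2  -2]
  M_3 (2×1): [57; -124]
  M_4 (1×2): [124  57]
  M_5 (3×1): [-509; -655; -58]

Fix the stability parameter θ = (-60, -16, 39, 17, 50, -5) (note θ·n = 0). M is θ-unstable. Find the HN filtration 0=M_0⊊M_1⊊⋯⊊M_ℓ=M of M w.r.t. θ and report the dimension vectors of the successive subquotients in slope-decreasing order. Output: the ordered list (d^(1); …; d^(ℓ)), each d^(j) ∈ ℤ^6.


Via rank(M_{q-1}∘⋯∘M_p): M ≅ I[1,4], I[2,2]^2, I[4,6], I[6,6]^2.
μ_θ-semistable layers: μ^(1)=28; μ^(2)=45/2; μ^(3)=17; μ^(4)=-5; μ^(5)=-16; μ^(6)=-60

((0, 0, 1, 1, 0, 0); (0, 0, 0, 0, 1, 1); (0, 0, 0, 1, 0, 0); (0, 0, 0, 0, 0, 2); (0, 3, 0, 0, 0, 0); (1, 0, 0, 0, 0, 0))


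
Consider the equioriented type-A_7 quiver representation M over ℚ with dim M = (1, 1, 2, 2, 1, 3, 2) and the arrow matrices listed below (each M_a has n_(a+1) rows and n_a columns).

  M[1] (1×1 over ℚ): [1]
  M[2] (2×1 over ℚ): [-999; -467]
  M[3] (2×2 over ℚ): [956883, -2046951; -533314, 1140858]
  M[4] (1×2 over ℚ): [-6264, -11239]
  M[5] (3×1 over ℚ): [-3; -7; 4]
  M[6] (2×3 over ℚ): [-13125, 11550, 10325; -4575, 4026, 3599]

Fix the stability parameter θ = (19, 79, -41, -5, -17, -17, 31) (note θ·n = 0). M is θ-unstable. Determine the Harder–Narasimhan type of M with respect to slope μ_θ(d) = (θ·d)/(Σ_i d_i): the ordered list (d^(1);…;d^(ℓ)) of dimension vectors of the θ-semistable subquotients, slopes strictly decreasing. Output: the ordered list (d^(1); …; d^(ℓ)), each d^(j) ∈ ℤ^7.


Interval decomposition of M: I[1,3], I[3,7], I[4,4], I[6,6]^2, I[7,7].
HN type (ℓ=6): μ^(1)=31; μ^(2)=19; μ^(3)=-5; μ^(4)=-13; μ^(5)=-17; μ^(6)=-41

((0, 0, 0, 0, 0, 0, 2); (1, 1, 1, 0, 0, 0, 0); (0, 0, 0, 1, 0, 0, 0); (0, 0, 0, 1, 1, 1, 0); (0, 0, 0, 0, 0, 2, 0); (0, 0, 1, 0, 0, 0, 0))


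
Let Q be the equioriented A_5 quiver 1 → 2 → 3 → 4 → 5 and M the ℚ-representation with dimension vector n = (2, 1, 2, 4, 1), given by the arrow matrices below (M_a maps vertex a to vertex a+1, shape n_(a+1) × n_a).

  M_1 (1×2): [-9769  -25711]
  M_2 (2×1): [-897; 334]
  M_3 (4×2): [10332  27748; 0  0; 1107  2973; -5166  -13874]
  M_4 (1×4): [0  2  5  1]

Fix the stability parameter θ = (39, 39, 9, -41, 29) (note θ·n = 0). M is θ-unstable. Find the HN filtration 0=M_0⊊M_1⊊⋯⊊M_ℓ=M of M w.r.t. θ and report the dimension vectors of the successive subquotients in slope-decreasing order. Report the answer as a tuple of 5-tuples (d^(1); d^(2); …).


Interval decomposition of M: I[1,1], I[1,5], I[3,3], I[4,4]^3.
HN type (ℓ=5): μ^(1)=39; μ^(2)=29; μ^(3)=23/2; μ^(4)=9; μ^(5)=-41

((1, 0, 0, 0, 0); (0, 0, 0, 0, 1); (1, 1, 1, 1, 0); (0, 0, 1, 0, 0); (0, 0, 0, 3, 0))


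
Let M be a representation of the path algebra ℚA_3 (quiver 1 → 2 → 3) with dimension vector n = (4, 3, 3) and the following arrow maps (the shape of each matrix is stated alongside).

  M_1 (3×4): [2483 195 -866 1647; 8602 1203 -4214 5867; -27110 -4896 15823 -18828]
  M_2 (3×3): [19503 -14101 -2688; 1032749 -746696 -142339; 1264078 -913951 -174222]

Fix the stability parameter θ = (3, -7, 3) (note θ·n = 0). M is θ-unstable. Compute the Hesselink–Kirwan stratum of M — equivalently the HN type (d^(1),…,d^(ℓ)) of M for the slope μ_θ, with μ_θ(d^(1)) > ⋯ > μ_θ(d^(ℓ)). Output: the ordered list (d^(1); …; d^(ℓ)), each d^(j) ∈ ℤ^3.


Barcode: M ≅ I[1,1], I[1,3]^3. HN layers by μ_θ (2 steps, strictly decreasing):
  μ^(1)=3; μ^(2)=-2

((1, 0, 3); (3, 3, 0))


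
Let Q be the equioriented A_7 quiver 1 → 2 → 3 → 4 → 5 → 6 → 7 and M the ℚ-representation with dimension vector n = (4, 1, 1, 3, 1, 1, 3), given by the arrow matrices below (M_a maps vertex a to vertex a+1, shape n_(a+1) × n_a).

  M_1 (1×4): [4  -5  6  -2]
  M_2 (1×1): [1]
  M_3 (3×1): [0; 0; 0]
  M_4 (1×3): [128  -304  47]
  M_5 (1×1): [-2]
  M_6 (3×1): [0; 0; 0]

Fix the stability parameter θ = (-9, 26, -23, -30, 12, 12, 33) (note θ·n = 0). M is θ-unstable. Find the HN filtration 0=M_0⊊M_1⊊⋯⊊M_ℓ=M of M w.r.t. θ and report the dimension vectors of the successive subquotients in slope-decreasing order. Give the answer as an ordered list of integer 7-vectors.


Interval decomposition of M: I[1,1]^3, I[1,3], I[4,4]^2, I[4,6], I[7,7]^3.
HN type (ℓ=5): μ^(1)=33; μ^(2)=12; μ^(3)=3/2; μ^(4)=-9; μ^(5)=-30

((0, 0, 0, 0, 0, 0, 3); (0, 0, 0, 0, 1, 1, 0); (0, 1, 1, 0, 0, 0, 0); (4, 0, 0, 0, 0, 0, 0); (0, 0, 0, 3, 0, 0, 0))


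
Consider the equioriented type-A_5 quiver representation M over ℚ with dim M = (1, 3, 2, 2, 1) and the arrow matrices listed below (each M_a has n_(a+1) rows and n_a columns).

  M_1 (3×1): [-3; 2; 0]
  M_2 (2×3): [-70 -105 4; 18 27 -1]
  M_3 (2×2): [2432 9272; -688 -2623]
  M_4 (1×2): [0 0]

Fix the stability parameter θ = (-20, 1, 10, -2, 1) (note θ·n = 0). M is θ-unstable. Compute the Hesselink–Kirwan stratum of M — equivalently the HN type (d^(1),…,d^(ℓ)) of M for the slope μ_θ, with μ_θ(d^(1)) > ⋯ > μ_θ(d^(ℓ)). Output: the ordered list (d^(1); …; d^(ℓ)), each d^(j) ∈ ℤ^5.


Barcode: M ≅ I[1,2], I[2,3], I[2,4], I[4,4], I[5,5]. HN layers by μ_θ (5 steps, strictly decreasing):
  μ^(1)=10; μ^(2)=4; μ^(3)=1; μ^(4)=-2; μ^(5)=-20

((0, 0, 1, 0, 0); (0, 0, 1, 1, 0); (0, 3, 0, 0, 1); (0, 0, 0, 1, 0); (1, 0, 0, 0, 0))


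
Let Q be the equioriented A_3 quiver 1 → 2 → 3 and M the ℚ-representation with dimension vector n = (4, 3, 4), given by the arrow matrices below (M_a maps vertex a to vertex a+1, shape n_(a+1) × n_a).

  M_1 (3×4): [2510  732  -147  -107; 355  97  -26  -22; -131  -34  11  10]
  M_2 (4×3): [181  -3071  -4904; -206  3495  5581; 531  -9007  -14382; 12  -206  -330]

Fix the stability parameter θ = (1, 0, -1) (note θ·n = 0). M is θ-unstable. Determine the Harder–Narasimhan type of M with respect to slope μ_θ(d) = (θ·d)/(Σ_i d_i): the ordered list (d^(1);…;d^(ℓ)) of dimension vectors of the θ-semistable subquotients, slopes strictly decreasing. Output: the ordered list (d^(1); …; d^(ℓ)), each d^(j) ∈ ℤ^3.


Interval decomposition of M: I[1,1], I[1,2], I[1,3]^2, I[3,3]^2.
HN type (ℓ=4): μ^(1)=1; μ^(2)=1/2; μ^(3)=0; μ^(4)=-1

((1, 0, 0); (1, 1, 0); (2, 2, 2); (0, 0, 2))
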